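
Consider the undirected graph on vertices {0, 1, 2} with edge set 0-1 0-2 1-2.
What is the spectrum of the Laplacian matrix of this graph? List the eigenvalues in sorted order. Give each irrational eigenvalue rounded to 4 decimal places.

[0, 3, 3]

With the vertex order [0, 1, 2], the degrees are [2, 2, 2], giving D = diag(2, 2, 2) and L = D - A. Since every row of L sums to 0, the all-ones vector is in the kernel and 0 is an eigenvalue. There is one zero in the spectrum, matching the 1 component. The largest eigenvalue, 3, is at most the vertex count 3.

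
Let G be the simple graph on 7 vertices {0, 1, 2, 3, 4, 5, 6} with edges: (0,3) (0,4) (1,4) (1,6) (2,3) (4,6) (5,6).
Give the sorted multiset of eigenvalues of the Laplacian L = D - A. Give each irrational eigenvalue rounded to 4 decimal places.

[0, 0.2679, 1, 1.5858, 3, 3.7321, 4.4142]

Each diagonal entry of L is the vertex degree and each off-diagonal entry is -1 where an edge is present, 0 otherwise; in the order [0, 1, 2, 3, 4, 5, 6] the diagonal is [2, 2, 1, 2, 3, 1, 3]. The multiplicity of 0 as a Laplacian eigenvalue equals the number of connected components. The single zero eigenvalue shows the graph is connected. The largest eigenvalue, 4.4142, is at most the vertex count 7.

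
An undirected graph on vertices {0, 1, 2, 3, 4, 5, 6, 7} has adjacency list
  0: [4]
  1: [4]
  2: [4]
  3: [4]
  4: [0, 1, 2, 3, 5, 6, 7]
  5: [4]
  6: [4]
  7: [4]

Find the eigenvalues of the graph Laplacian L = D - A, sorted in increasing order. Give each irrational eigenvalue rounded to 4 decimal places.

Reading degrees in the order [0, 1, 2, 3, 4, 5, 6, 7] gives [1, 1, 1, 1, 7, 1, 1, 1]; set D = diag(1, 1, 1, 1, 7, 1, 1, 1) and form L = D - A. Diagonalising L (or applying a numerical eigensolver to the 8x8 matrix) gives the spectrum above. The eigenvalues sum to 14, which equals trace(L) = 2|E|.

[0, 1, 1, 1, 1, 1, 1, 8]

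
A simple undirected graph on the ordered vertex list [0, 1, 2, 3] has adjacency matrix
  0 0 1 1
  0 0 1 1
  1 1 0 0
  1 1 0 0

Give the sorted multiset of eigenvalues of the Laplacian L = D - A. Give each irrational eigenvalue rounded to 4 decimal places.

[0, 2, 2, 4]

Each diagonal entry of L is the vertex degree and each off-diagonal entry is -1 where an edge is present, 0 otherwise; in the order [0, 1, 2, 3] the diagonal is [2, 2, 2, 2]. Since every row of L sums to 0, the all-ones vector is in the kernel and 0 is an eigenvalue. The largest eigenvalue, 4, is at most the vertex count 4.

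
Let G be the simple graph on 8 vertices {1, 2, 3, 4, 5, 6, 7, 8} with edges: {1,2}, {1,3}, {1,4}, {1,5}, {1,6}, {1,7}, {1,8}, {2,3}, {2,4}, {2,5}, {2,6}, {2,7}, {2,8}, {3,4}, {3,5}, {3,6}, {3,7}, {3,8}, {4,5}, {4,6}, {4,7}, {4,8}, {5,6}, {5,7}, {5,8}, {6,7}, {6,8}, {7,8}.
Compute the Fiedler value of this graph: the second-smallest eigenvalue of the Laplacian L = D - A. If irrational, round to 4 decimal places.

8

With the vertex order [1, 2, 3, 4, 5, 6, 7, 8], the degrees are [7, 7, 7, 7, 7, 7, 7, 7], giving D = diag(7, 7, 7, 7, 7, 7, 7, 7) and L = D - A. The smallest Laplacian eigenvalue is always 0. The next one, lambda_2 = 8, measures how hard the graph is to disconnect: larger values mean better connectivity.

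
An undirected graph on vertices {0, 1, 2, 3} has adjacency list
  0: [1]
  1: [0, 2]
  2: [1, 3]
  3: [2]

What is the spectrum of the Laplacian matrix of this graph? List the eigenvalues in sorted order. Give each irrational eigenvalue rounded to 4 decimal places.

Reading degrees in the order [0, 1, 2, 3] gives [1, 2, 2, 1]; set D = diag(1, 2, 2, 1) and form L = D - A. L is symmetric positive semidefinite, so every eigenvalue is real and nonnegative. There is one zero in the spectrum, matching the 1 component.

[0, 0.5858, 2, 3.4142]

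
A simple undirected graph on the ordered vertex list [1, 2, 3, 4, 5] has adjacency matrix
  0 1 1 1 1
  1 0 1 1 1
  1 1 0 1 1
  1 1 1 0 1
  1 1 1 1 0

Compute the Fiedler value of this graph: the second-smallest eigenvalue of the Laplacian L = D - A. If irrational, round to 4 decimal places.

With the vertex order [1, 2, 3, 4, 5], the degrees are [4, 4, 4, 4, 4], giving D = diag(4, 4, 4, 4, 4) and L = D - A. The sorted Laplacian eigenvalues are [0, 5, 5, 5, 5]; the algebraic connectivity is the second entry, 5.

5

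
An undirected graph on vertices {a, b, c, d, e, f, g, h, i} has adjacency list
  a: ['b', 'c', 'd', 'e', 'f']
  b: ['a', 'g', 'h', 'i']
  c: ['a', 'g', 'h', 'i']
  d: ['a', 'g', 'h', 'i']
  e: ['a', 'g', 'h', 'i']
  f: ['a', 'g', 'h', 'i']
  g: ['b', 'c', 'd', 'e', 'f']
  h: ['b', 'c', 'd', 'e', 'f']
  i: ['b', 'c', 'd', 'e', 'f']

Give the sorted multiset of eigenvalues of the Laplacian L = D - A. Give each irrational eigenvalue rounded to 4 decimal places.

[0, 4, 4, 4, 4, 5, 5, 5, 9]

With the vertex order [a, b, c, d, e, f, g, h, i], the degrees are [5, 4, 4, 4, 4, 4, 5, 5, 5], giving D = diag(5, 4, 4, 4, 4, 4, 5, 5, 5) and L = D - A. L is symmetric positive semidefinite, so every eigenvalue is real and nonnegative. The eigenvalues sum to 40, which equals trace(L) = 2|E|.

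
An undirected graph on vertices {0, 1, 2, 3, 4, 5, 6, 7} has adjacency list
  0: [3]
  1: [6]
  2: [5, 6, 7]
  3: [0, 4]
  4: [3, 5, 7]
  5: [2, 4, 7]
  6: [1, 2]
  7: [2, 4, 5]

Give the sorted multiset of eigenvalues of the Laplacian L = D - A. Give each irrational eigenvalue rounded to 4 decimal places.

With the vertex order [0, 1, 2, 3, 4, 5, 6, 7], the degrees are [1, 1, 3, 2, 3, 3, 2, 3], giving D = diag(1, 1, 3, 2, 3, 3, 2, 3) and L = D - A. Since every row of L sums to 0, the all-ones vector is in the kernel and 0 is an eigenvalue.

[0, 0.2679, 0.6571, 2, 2.5293, 3.7321, 4, 4.8136]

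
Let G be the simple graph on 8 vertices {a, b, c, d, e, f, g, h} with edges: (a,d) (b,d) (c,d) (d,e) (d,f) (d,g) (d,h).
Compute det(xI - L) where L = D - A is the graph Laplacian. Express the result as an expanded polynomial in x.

x^8 - 14x^7 + 63x^6 - 140x^5 + 175x^4 - 126x^3 + 49x^2 - 8x

Reading degrees in the order [a, b, c, d, e, f, g, h] gives [1, 1, 1, 7, 1, 1, 1, 1]; set D = diag(1, 1, 1, 7, 1, 1, 1, 1) and form L = D - A. Computing det(xI - L) by cofactor expansion (or equivalently via sum-over-permutations) gives x^8 - 14x^7 + 63x^6 - 140x^5 + 175x^4 - 126x^3 + 49x^2 - 8x. The coefficient of x^7 equals -trace(L) = -14, matching the sum of degrees. By the matrix-tree theorem the graph has (1/8) * product of the nonzero eigenvalues = 1 spanning tree.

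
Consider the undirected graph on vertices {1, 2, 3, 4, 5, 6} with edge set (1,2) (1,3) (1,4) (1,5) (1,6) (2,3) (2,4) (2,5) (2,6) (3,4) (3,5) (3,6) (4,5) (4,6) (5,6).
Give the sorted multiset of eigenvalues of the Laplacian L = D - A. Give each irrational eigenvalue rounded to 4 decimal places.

[0, 6, 6, 6, 6, 6]

Each diagonal entry of L is the vertex degree and each off-diagonal entry is -1 where an edge is present, 0 otherwise; in the order [1, 2, 3, 4, 5, 6] the diagonal is [5, 5, 5, 5, 5, 5]. Diagonalising L (or applying a numerical eigensolver to the 6x6 matrix) gives the spectrum above. The single zero eigenvalue shows the graph is connected. The eigenvalues sum to 30, which equals trace(L) = 2|E|. By the matrix-tree theorem the graph has (1/6) * product of the nonzero eigenvalues = 1296 spanning trees.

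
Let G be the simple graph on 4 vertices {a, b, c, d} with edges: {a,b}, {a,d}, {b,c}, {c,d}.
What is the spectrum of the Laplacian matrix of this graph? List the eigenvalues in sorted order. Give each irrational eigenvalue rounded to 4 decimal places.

[0, 2, 2, 4]

With the vertex order [a, b, c, d], the degrees are [2, 2, 2, 2], giving D = diag(2, 2, 2, 2) and L = D - A. Diagonalising L (or applying a numerical eigensolver to the 4x4 matrix) gives the spectrum above. The single zero eigenvalue shows the graph is connected. The largest eigenvalue, 4, is at most the vertex count 4.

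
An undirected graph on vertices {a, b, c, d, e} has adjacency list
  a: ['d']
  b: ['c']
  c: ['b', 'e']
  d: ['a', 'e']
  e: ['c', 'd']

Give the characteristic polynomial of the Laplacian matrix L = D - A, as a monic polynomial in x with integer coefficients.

With the vertex order [a, b, c, d, e], the degrees are [1, 1, 2, 2, 2], giving D = diag(1, 1, 2, 2, 2) and L = D - A. L has integer entries, so p(x) = det(xI - L) has integer coefficients. Expanding the determinant yields x^5 - 8x^4 + 21x^3 - 20x^2 + 5x. The coefficient of x^4 equals -trace(L) = -8, matching the sum of degrees. The eigenvalues sum to 8, which equals trace(L) = 2|E|.

x^5 - 8x^4 + 21x^3 - 20x^2 + 5x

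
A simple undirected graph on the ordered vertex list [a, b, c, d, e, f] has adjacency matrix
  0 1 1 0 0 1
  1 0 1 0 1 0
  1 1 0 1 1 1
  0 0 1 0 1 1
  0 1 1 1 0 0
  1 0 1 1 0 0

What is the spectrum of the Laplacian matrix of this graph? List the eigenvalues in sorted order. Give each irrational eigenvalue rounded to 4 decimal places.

With the vertex order [a, b, c, d, e, f], the degrees are [3, 3, 5, 3, 3, 3], giving D = diag(3, 3, 5, 3, 3, 3) and L = D - A. Since every row of L sums to 0, the all-ones vector is in the kernel and 0 is an eigenvalue.

[0, 2.3820, 2.3820, 4.6180, 4.6180, 6]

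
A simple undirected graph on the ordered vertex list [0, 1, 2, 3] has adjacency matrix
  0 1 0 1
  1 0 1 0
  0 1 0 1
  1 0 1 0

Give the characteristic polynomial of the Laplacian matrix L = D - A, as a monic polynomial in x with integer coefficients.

x^4 - 8x^3 + 20x^2 - 16x

Reading degrees in the order [0, 1, 2, 3] gives [2, 2, 2, 2]; set D = diag(2, 2, 2, 2) and form L = D - A. L has integer entries, so p(x) = det(xI - L) has integer coefficients. Expanding the determinant yields x^4 - 8x^3 + 20x^2 - 16x. The constant term is 0 because L is singular (the all-ones vector lies in its kernel). The largest eigenvalue, 4, is at most the vertex count 4.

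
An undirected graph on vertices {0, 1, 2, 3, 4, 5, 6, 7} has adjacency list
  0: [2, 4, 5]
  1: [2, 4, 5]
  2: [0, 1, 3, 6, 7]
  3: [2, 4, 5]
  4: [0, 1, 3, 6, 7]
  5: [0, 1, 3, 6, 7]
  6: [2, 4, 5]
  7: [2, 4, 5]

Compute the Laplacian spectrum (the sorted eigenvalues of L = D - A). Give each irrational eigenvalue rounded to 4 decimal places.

Each diagonal entry of L is the vertex degree and each off-diagonal entry is -1 where an edge is present, 0 otherwise; in the order [0, 1, 2, 3, 4, 5, 6, 7] the diagonal is [3, 3, 5, 3, 5, 5, 3, 3]. The multiplicity of 0 as a Laplacian eigenvalue equals the number of connected components.

[0, 3, 3, 3, 3, 5, 5, 8]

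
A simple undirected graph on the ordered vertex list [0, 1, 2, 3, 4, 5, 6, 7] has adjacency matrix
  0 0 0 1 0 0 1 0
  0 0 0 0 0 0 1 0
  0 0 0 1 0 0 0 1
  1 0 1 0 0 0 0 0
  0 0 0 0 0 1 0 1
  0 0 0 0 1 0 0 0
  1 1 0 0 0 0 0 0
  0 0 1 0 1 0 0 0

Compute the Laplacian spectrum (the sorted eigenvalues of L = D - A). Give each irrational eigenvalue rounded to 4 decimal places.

[0, 0.1522, 0.5858, 1.2346, 2, 2.7654, 3.4142, 3.8478]

Each diagonal entry of L is the vertex degree and each off-diagonal entry is -1 where an edge is present, 0 otherwise; in the order [0, 1, 2, 3, 4, 5, 6, 7] the diagonal is [2, 1, 2, 2, 2, 1, 2, 2]. Diagonalising L (or applying a numerical eigensolver to the 8x8 matrix) gives the spectrum above. The largest eigenvalue, 3.8478, is at most the vertex count 8. There is one zero in the spectrum, matching the 1 component.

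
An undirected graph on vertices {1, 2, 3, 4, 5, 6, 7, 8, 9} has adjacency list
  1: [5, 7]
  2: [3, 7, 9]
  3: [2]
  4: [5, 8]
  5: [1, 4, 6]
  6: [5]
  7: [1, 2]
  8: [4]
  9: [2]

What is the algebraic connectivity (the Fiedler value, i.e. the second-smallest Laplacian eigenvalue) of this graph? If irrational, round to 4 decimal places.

Each diagonal entry of L is the vertex degree and each off-diagonal entry is -1 where an edge is present, 0 otherwise; in the order [1, 2, 3, 4, 5, 6, 7, 8, 9] the diagonal is [2, 3, 1, 2, 3, 1, 2, 1, 1]. The smallest Laplacian eigenvalue is always 0. The next one, lambda_2 = 0.1538, measures how hard the graph is to disconnect: larger values mean better connectivity. The largest eigenvalue, 4.4065, is at most the vertex count 9.

0.1538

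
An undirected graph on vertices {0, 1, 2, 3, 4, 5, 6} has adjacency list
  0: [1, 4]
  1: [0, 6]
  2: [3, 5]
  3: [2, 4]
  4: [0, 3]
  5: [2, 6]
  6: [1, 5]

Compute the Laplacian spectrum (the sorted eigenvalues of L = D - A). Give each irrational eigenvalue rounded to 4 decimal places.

[0, 0.7530, 0.7530, 2.4450, 2.4450, 3.8019, 3.8019]

Reading degrees in the order [0, 1, 2, 3, 4, 5, 6] gives [2, 2, 2, 2, 2, 2, 2]; set D = diag(2, 2, 2, 2, 2, 2, 2) and form L = D - A. Diagonalising L (or applying a numerical eigensolver to the 7x7 matrix) gives the spectrum above. The single zero eigenvalue shows the graph is connected.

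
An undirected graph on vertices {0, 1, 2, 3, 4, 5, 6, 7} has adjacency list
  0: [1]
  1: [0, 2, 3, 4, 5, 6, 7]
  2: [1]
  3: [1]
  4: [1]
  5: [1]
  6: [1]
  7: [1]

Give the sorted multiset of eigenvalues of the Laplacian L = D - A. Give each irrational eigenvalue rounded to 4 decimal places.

Each diagonal entry of L is the vertex degree and each off-diagonal entry is -1 where an edge is present, 0 otherwise; in the order [0, 1, 2, 3, 4, 5, 6, 7] the diagonal is [1, 7, 1, 1, 1, 1, 1, 1]. The multiplicity of 0 as a Laplacian eigenvalue equals the number of connected components. The eigenvalues sum to 14, which equals trace(L) = 2|E|.

[0, 1, 1, 1, 1, 1, 1, 8]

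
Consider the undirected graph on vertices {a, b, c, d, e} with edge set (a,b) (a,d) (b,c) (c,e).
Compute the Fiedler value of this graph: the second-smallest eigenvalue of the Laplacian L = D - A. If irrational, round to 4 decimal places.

With the vertex order [a, b, c, d, e], the degrees are [2, 2, 2, 1, 1], giving D = diag(2, 2, 2, 1, 1) and L = D - A. The sorted Laplacian eigenvalues are [0, 0.3820, 1.3820, 2.6180, 3.6180]; the algebraic connectivity is the second entry, 0.3820. The eigenvalues sum to 8, which equals trace(L) = 2|E|. There is one zero in the spectrum, matching the 1 component.

0.3820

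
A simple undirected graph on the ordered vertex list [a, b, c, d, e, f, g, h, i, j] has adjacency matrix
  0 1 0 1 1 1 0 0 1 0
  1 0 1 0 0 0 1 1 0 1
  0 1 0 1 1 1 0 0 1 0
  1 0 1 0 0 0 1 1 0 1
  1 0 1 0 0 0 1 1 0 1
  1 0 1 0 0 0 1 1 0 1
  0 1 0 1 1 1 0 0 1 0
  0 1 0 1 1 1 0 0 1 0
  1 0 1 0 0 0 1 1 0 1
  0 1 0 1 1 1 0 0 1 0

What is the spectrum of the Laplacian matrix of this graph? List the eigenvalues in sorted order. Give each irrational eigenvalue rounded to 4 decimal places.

Each diagonal entry of L is the vertex degree and each off-diagonal entry is -1 where an edge is present, 0 otherwise; in the order [a, b, c, d, e, f, g, h, i, j] the diagonal is [5, 5, 5, 5, 5, 5, 5, 5, 5, 5]. Diagonalising L (or applying a numerical eigensolver to the 10x10 matrix) gives the spectrum above. The single zero eigenvalue shows the graph is connected. The largest eigenvalue, 10, is at most the vertex count 10.

[0, 5, 5, 5, 5, 5, 5, 5, 5, 10]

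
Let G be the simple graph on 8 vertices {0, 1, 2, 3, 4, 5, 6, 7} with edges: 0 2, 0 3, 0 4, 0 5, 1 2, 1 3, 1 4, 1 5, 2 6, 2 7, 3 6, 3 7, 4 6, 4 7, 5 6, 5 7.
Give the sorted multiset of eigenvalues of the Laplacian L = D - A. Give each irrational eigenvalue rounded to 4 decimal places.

With the vertex order [0, 1, 2, 3, 4, 5, 6, 7], the degrees are [4, 4, 4, 4, 4, 4, 4, 4], giving D = diag(4, 4, 4, 4, 4, 4, 4, 4) and L = D - A. Diagonalising L (or applying a numerical eigensolver to the 8x8 matrix) gives the spectrum above.

[0, 4, 4, 4, 4, 4, 4, 8]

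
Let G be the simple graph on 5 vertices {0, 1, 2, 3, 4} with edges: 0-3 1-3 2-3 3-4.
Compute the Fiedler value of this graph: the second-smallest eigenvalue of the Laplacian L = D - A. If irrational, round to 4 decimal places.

Reading degrees in the order [0, 1, 2, 3, 4] gives [1, 1, 1, 4, 1]; set D = diag(1, 1, 1, 4, 1) and form L = D - A. The sorted Laplacian eigenvalues are [0, 1, 1, 1, 5]; the algebraic connectivity is the second entry, 1. By the matrix-tree theorem the graph has (1/5) * product of the nonzero eigenvalues = 1 spanning tree.

1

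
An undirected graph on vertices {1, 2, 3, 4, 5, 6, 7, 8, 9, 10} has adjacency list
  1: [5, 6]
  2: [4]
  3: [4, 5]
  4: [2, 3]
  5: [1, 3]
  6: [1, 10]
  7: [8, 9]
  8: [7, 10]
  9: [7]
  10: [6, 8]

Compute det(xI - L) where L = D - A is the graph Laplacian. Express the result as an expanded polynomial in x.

x^10 - 18x^9 + 136x^8 - 560x^7 + 1365x^6 - 2002x^5 + 1716x^4 - 792x^3 + 165x^2 - 10x

With the vertex order [1, 2, 3, 4, 5, 6, 7, 8, 9, 10], the degrees are [2, 1, 2, 2, 2, 2, 2, 2, 1, 2], giving D = diag(2, 1, 2, 2, 2, 2, 2, 2, 1, 2) and L = D - A. Computing det(xI - L) by cofactor expansion (or equivalently via sum-over-permutations) gives x^10 - 18x^9 + 136x^8 - 560x^7 + 1365x^6 - 2002x^5 + 1716x^4 - 792x^3 + 165x^2 - 10x. The coefficient of x^9 equals -trace(L) = -18, matching the sum of degrees. The largest eigenvalue, 3.9021, is at most the vertex count 10.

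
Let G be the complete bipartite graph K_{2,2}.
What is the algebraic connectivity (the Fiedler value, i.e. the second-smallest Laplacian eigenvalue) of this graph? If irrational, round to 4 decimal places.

2

The graph has 4 vertices and degree multiset [2, 2, 2, 2]; D is the diagonal matrix of degrees and L = D - A. The sorted Laplacian eigenvalues are [0, 2, 2, 4]; the algebraic connectivity is the second entry, 2. The eigenvalues sum to 8, which equals trace(L) = 2|E|.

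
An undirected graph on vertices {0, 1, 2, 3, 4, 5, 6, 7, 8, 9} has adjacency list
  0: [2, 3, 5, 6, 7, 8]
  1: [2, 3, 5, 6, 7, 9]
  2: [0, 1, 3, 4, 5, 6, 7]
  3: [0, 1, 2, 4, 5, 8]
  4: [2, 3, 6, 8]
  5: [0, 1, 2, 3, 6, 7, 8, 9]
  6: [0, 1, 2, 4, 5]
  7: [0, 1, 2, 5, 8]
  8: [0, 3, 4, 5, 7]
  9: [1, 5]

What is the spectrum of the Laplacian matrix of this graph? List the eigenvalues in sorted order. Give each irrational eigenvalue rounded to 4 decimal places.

[0, 1.8336, 3.8142, 4.3903, 5.7071, 5.8267, 6.6362, 8.2545, 8.3577, 9.1797]

With the vertex order [0, 1, 2, 3, 4, 5, 6, 7, 8, 9], the degrees are [6, 6, 7, 6, 4, 8, 5, 5, 5, 2], giving D = diag(6, 6, 7, 6, 4, 8, 5, 5, 5, 2) and L = D - A. Since every row of L sums to 0, the all-ones vector is in the kernel and 0 is an eigenvalue. The single zero eigenvalue shows the graph is connected. The largest eigenvalue, 9.1797, is at most the vertex count 10.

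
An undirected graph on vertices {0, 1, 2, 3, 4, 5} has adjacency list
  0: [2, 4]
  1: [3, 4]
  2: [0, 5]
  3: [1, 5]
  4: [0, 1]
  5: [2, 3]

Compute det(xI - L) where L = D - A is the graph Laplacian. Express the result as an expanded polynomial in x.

x^6 - 12x^5 + 54x^4 - 112x^3 + 105x^2 - 36x

Reading degrees in the order [0, 1, 2, 3, 4, 5] gives [2, 2, 2, 2, 2, 2]; set D = diag(2, 2, 2, 2, 2, 2) and form L = D - A. The eigenvalues of L are [0, 1, 1, 3, 3, 4]; the characteristic polynomial is the product of (x - lambda_i), which multiplies out to x^6 - 12x^5 + 54x^4 - 112x^3 + 105x^2 - 36x. The coefficient of x^5 equals -trace(L) = -12, matching the sum of degrees.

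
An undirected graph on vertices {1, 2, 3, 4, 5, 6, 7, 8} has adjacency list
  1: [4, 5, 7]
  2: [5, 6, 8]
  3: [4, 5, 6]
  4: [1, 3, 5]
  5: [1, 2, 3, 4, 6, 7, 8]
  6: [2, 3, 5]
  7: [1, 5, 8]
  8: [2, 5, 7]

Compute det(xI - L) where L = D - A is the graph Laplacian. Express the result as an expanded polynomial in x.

x^8 - 28x^7 + 322x^6 - 1974x^5 + 6965x^4 - 14126x^3 + 15225x^2 - 6728x

With the vertex order [1, 2, 3, 4, 5, 6, 7, 8], the degrees are [3, 3, 3, 3, 7, 3, 3, 3], giving D = diag(3, 3, 3, 3, 7, 3, 3, 3) and L = D - A. L has integer entries, so p(x) = det(xI - L) has integer coefficients. Expanding the determinant yields x^8 - 28x^7 + 322x^6 - 1974x^5 + 6965x^4 - 14126x^3 + 15225x^2 - 6728x. The coefficient of x^7 equals -trace(L) = -28, matching the sum of degrees. The largest eigenvalue, 8, is at most the vertex count 8.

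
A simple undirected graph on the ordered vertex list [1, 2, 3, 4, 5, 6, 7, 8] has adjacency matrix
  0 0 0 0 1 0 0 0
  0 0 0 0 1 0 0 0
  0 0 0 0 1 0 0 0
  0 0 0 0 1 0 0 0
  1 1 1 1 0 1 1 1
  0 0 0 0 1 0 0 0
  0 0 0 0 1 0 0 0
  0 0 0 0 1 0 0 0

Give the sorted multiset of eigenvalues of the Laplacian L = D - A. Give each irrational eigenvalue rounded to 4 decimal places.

Each diagonal entry of L is the vertex degree and each off-diagonal entry is -1 where an edge is present, 0 otherwise; in the order [1, 2, 3, 4, 5, 6, 7, 8] the diagonal is [1, 1, 1, 1, 7, 1, 1, 1]. L is symmetric positive semidefinite, so every eigenvalue is real and nonnegative. The eigenvalues sum to 14, which equals trace(L) = 2|E|. The largest eigenvalue, 8, is at most the vertex count 8.

[0, 1, 1, 1, 1, 1, 1, 8]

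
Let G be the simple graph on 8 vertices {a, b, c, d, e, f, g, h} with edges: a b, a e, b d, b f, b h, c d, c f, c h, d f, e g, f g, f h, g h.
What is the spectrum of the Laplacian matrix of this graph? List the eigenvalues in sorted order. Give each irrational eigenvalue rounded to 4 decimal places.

[0, 0.9891, 2.0313, 3.0750, 3.5492, 4.4238, 5.7521, 6.1795]

Each diagonal entry of L is the vertex degree and each off-diagonal entry is -1 where an edge is present, 0 otherwise; in the order [a, b, c, d, e, f, g, h] the diagonal is [2, 4, 3, 3, 2, 5, 3, 4]. Since every row of L sums to 0, the all-ones vector is in the kernel and 0 is an eigenvalue. The eigenvalues sum to 26, which equals trace(L) = 2|E|.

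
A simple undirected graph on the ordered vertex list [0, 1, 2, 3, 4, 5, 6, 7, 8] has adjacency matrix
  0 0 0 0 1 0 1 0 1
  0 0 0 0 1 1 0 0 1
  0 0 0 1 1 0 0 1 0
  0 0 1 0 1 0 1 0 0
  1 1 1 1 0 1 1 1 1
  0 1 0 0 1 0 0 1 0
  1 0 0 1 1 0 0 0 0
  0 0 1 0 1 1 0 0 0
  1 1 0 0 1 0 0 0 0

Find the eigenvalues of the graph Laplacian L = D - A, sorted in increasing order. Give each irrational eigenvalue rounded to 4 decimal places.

[0, 1.5858, 1.5858, 3, 3, 4.4142, 4.4142, 5, 9]

Each diagonal entry of L is the vertex degree and each off-diagonal entry is -1 where an edge is present, 0 otherwise; in the order [0, 1, 2, 3, 4, 5, 6, 7, 8] the diagonal is [3, 3, 3, 3, 8, 3, 3, 3, 3]. Diagonalising L (or applying a numerical eigensolver to the 9x9 matrix) gives the spectrum above.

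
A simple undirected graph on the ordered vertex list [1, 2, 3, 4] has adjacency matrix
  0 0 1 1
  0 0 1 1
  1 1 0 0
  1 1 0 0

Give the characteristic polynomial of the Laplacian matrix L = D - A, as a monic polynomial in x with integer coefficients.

With the vertex order [1, 2, 3, 4], the degrees are [2, 2, 2, 2], giving D = diag(2, 2, 2, 2) and L = D - A. L has integer entries, so p(x) = det(xI - L) has integer coefficients. Expanding the determinant yields x^4 - 8x^3 + 20x^2 - 16x. The coefficient of x^3 equals -trace(L) = -8, matching the sum of degrees. By the matrix-tree theorem the graph has (1/4) * product of the nonzero eigenvalues = 4 spanning trees.

x^4 - 8x^3 + 20x^2 - 16x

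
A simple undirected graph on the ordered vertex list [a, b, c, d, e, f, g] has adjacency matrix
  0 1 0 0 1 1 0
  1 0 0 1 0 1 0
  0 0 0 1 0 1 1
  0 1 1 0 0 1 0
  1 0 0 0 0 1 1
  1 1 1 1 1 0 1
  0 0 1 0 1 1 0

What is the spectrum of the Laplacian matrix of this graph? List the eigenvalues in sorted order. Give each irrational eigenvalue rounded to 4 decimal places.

[0, 2, 2, 4, 4, 5, 7]

Reading degrees in the order [a, b, c, d, e, f, g] gives [3, 3, 3, 3, 3, 6, 3]; set D = diag(3, 3, 3, 3, 3, 6, 3) and form L = D - A. Since every row of L sums to 0, the all-ones vector is in the kernel and 0 is an eigenvalue. The single zero eigenvalue shows the graph is connected. The eigenvalues sum to 24, which equals trace(L) = 2|E|. The largest eigenvalue, 7, is at most the vertex count 7.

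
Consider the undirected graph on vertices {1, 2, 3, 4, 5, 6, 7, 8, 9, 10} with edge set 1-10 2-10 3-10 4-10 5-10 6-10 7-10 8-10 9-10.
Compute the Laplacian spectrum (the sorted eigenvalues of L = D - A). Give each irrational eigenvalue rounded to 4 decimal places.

[0, 1, 1, 1, 1, 1, 1, 1, 1, 10]

Each diagonal entry of L is the vertex degree and each off-diagonal entry is -1 where an edge is present, 0 otherwise; in the order [1, 2, 3, 4, 5, 6, 7, 8, 9, 10] the diagonal is [1, 1, 1, 1, 1, 1, 1, 1, 1, 9]. Since every row of L sums to 0, the all-ones vector is in the kernel and 0 is an eigenvalue. The single zero eigenvalue shows the graph is connected. The largest eigenvalue, 10, is at most the vertex count 10. There is one zero in the spectrum, matching the 1 component.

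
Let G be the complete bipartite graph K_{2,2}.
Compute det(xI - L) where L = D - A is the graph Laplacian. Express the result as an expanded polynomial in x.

x^4 - 8x^3 + 20x^2 - 16x

The graph has 4 vertices and degree multiset [2, 2, 2, 2]; D is the diagonal matrix of degrees and L = D - A. L has integer entries, so p(x) = det(xI - L) has integer coefficients. Expanding the determinant yields x^4 - 8x^3 + 20x^2 - 16x. Since p(0) = det(-L) = 0, x divides p(x). By the matrix-tree theorem the graph has (1/4) * product of the nonzero eigenvalues = 4 spanning trees. The largest eigenvalue, 4, is at most the vertex count 4.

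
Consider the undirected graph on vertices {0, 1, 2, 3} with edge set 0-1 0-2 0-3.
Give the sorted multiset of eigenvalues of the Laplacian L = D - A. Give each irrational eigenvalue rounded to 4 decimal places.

[0, 1, 1, 4]

With the vertex order [0, 1, 2, 3], the degrees are [3, 1, 1, 1], giving D = diag(3, 1, 1, 1) and L = D - A. The multiplicity of 0 as a Laplacian eigenvalue equals the number of connected components. There is one zero in the spectrum, matching the 1 component.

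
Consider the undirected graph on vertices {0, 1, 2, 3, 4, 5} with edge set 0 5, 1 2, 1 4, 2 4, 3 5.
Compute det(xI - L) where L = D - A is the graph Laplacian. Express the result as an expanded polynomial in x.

With the vertex order [0, 1, 2, 3, 4, 5], the degrees are [1, 2, 2, 1, 2, 2], giving D = diag(1, 2, 2, 1, 2, 2) and L = D - A. The eigenvalues of L are [0, 0, 1, 3, 3, 3]; the characteristic polynomial is the product of (x - lambda_i), which multiplies out to x^6 - 10x^5 + 36x^4 - 54x^3 + 27x^2. The coefficient of x^5 equals -trace(L) = -10, matching the sum of degrees. There are 2 zeros in the spectrum, matching the 2 components. The eigenvalues sum to 10, which equals trace(L) = 2|E|.

x^6 - 10x^5 + 36x^4 - 54x^3 + 27x^2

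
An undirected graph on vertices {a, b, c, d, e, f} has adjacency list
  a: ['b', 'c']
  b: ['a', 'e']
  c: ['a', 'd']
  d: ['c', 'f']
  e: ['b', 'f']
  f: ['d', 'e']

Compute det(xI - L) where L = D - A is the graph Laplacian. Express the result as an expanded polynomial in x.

Each diagonal entry of L is the vertex degree and each off-diagonal entry is -1 where an edge is present, 0 otherwise; in the order [a, b, c, d, e, f] the diagonal is [2, 2, 2, 2, 2, 2]. L has integer entries, so p(x) = det(xI - L) has integer coefficients. Expanding the determinant yields x^6 - 12x^5 + 54x^4 - 112x^3 + 105x^2 - 36x. Since p(0) = det(-L) = 0, x divides p(x). The largest eigenvalue, 4, is at most the vertex count 6.

x^6 - 12x^5 + 54x^4 - 112x^3 + 105x^2 - 36x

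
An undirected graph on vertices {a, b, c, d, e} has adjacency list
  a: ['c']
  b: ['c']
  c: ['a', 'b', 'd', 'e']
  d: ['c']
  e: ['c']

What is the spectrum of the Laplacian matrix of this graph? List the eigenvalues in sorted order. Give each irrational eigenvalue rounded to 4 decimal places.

[0, 1, 1, 1, 5]

With the vertex order [a, b, c, d, e], the degrees are [1, 1, 4, 1, 1], giving D = diag(1, 1, 4, 1, 1) and L = D - A. Since every row of L sums to 0, the all-ones vector is in the kernel and 0 is an eigenvalue. The single zero eigenvalue shows the graph is connected. The eigenvalues sum to 8, which equals trace(L) = 2|E|. By the matrix-tree theorem the graph has (1/5) * product of the nonzero eigenvalues = 1 spanning tree.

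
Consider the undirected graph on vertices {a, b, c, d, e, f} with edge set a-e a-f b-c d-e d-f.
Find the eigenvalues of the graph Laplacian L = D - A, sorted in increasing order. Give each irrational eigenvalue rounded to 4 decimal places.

[0, 0, 2, 2, 2, 4]

Reading degrees in the order [a, b, c, d, e, f] gives [2, 1, 1, 2, 2, 2]; set D = diag(2, 1, 1, 2, 2, 2) and form L = D - A. The multiplicity of 0 as a Laplacian eigenvalue equals the number of connected components. The 2 zero eigenvalues correspond to the 2 connected components. The eigenvalues sum to 10, which equals trace(L) = 2|E|. The largest eigenvalue, 4, is at most the vertex count 6.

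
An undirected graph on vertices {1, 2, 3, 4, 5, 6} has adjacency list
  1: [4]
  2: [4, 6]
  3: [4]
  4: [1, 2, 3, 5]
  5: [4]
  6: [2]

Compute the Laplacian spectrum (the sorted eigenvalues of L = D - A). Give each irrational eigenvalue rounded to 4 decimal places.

Each diagonal entry of L is the vertex degree and each off-diagonal entry is -1 where an edge is present, 0 otherwise; in the order [1, 2, 3, 4, 5, 6] the diagonal is [1, 2, 1, 4, 1, 1]. The multiplicity of 0 as a Laplacian eigenvalue equals the number of connected components. The single zero eigenvalue shows the graph is connected.

[0, 0.4859, 1, 1, 2.4280, 5.0861]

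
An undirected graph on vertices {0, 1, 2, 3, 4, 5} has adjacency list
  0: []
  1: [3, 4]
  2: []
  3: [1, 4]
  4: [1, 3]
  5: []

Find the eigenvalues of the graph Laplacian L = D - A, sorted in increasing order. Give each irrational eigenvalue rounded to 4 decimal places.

[0, 0, 0, 0, 3, 3]

Each diagonal entry of L is the vertex degree and each off-diagonal entry is -1 where an edge is present, 0 otherwise; in the order [0, 1, 2, 3, 4, 5] the diagonal is [0, 2, 0, 2, 2, 0]. Since every row of L sums to 0, the all-ones vector is in the kernel and 0 is an eigenvalue. The 4 zero eigenvalues correspond to the 4 connected components. The eigenvalues sum to 6, which equals trace(L) = 2|E|.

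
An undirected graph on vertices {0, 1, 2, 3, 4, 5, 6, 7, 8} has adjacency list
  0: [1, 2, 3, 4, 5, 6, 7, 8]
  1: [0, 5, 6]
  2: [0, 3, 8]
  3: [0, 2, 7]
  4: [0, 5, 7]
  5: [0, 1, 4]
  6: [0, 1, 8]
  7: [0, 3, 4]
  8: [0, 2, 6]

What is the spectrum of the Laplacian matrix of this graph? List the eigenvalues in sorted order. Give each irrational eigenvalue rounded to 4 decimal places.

[0, 1.5858, 1.5858, 3, 3, 4.4142, 4.4142, 5, 9]

Reading degrees in the order [0, 1, 2, 3, 4, 5, 6, 7, 8] gives [8, 3, 3, 3, 3, 3, 3, 3, 3]; set D = diag(8, 3, 3, 3, 3, 3, 3, 3, 3) and form L = D - A. Since every row of L sums to 0, the all-ones vector is in the kernel and 0 is an eigenvalue. The single zero eigenvalue shows the graph is connected. The largest eigenvalue, 9, is at most the vertex count 9. The eigenvalues sum to 32, which equals trace(L) = 2|E|.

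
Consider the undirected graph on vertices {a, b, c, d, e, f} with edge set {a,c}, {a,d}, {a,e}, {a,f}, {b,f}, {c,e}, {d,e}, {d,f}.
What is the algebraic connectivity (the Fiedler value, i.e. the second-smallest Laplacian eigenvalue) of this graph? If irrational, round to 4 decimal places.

0.7312

With the vertex order [a, b, c, d, e, f], the degrees are [4, 1, 2, 3, 3, 3], giving D = diag(4, 1, 2, 3, 3, 3) and L = D - A. The smallest Laplacian eigenvalue is always 0. The next one, lambda_2 = 0.7312, measures how hard the graph is to disconnect: larger values mean better connectivity. The largest eigenvalue, 5.1183, is at most the vertex count 6.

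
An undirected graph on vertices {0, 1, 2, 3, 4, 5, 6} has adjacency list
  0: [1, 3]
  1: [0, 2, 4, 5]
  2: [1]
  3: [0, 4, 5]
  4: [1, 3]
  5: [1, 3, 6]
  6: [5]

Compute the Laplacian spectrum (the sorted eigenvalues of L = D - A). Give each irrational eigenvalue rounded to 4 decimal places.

Reading degrees in the order [0, 1, 2, 3, 4, 5, 6] gives [2, 4, 1, 3, 2, 3, 1]; set D = diag(2, 4, 1, 3, 2, 3, 1) and form L = D - A. Since every row of L sums to 0, the all-ones vector is in the kernel and 0 is an eigenvalue. The single zero eigenvalue shows the graph is connected. By the matrix-tree theorem the graph has (1/7) * product of the nonzero eigenvalues = 12 spanning trees. The largest eigenvalue, 5.6813, is at most the vertex count 7.

[0, 0.6766, 1, 2, 3, 3.6421, 5.6813]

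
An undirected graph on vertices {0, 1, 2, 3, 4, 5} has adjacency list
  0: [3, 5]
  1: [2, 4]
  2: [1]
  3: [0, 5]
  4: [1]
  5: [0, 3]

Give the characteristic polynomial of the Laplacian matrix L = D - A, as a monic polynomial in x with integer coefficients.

x^6 - 10x^5 + 36x^4 - 54x^3 + 27x^2

Each diagonal entry of L is the vertex degree and each off-diagonal entry is -1 where an edge is present, 0 otherwise; in the order [0, 1, 2, 3, 4, 5] the diagonal is [2, 2, 1, 2, 1, 2]. Computing det(xI - L) by cofactor expansion (or equivalently via sum-over-permutations) gives x^6 - 10x^5 + 36x^4 - 54x^3 + 27x^2. The constant term is 0 because L is singular (the all-ones vector lies in its kernel). There are 2 zeros in the spectrum, matching the 2 components.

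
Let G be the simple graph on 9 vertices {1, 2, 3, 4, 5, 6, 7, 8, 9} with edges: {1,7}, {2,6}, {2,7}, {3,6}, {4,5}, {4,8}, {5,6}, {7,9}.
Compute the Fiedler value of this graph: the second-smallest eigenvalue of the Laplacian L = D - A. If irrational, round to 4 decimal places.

0.1658

With the vertex order [1, 2, 3, 4, 5, 6, 7, 8, 9], the degrees are [1, 2, 1, 2, 2, 3, 3, 1, 1], giving D = diag(1, 2, 1, 2, 2, 3, 3, 1, 1) and L = D - A. The smallest Laplacian eigenvalue is always 0. The next one, lambda_2 = 0.1658, measures how hard the graph is to disconnect: larger values mean better connectivity.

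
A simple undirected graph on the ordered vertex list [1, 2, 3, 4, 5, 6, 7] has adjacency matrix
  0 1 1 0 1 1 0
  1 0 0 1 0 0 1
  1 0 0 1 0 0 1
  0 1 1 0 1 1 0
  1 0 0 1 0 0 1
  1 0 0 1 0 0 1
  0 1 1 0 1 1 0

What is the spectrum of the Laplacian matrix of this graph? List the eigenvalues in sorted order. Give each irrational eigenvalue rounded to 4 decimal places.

With the vertex order [1, 2, 3, 4, 5, 6, 7], the degrees are [4, 3, 3, 4, 3, 3, 4], giving D = diag(4, 3, 3, 4, 3, 3, 4) and L = D - A. Diagonalising L (or applying a numerical eigensolver to the 7x7 matrix) gives the spectrum above. The single zero eigenvalue shows the graph is connected.

[0, 3, 3, 3, 4, 4, 7]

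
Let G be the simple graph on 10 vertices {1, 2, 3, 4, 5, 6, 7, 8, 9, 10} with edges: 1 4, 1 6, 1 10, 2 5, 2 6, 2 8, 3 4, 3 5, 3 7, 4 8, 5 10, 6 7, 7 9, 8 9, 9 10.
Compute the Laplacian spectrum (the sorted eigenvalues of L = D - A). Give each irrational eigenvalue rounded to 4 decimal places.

[0, 2, 2, 2, 2, 2, 5, 5, 5, 5]

Reading degrees in the order [1, 2, 3, 4, 5, 6, 7, 8, 9, 10] gives [3, 3, 3, 3, 3, 3, 3, 3, 3, 3]; set D = diag(3, 3, 3, 3, 3, 3, 3, 3, 3, 3) and form L = D - A. L is symmetric positive semidefinite, so every eigenvalue is real and nonnegative. The largest eigenvalue, 5, is at most the vertex count 10.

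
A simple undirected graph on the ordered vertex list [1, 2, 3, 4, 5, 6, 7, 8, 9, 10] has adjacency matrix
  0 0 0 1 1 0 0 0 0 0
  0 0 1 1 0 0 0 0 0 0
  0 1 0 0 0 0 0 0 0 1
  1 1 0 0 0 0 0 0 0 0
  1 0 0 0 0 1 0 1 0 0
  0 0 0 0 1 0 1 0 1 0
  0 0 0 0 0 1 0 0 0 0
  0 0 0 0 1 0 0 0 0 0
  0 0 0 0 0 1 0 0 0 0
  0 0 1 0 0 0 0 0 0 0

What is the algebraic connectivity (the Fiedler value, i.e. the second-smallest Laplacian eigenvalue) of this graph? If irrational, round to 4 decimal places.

With the vertex order [1, 2, 3, 4, 5, 6, 7, 8, 9, 10], the degrees are [2, 2, 2, 2, 3, 3, 1, 1, 1, 1], giving D = diag(2, 2, 2, 2, 3, 3, 1, 1, 1, 1) and L = D - A. The sorted Laplacian eigenvalues are [0, 0.1236, 0.4790, 0.7723, 1, 1.5904, 2.5350, 3.1669, 3.6885, 4.6442]; the algebraic connectivity is the second entry, 0.1236. There is one zero in the spectrum, matching the 1 component.

0.1236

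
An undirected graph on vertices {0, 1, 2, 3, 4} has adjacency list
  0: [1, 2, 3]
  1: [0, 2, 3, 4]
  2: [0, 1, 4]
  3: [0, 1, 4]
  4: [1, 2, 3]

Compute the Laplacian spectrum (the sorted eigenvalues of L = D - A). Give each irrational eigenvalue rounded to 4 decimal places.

Each diagonal entry of L is the vertex degree and each off-diagonal entry is -1 where an edge is present, 0 otherwise; in the order [0, 1, 2, 3, 4] the diagonal is [3, 4, 3, 3, 3]. Since every row of L sums to 0, the all-ones vector is in the kernel and 0 is an eigenvalue. The single zero eigenvalue shows the graph is connected. The eigenvalues sum to 16, which equals trace(L) = 2|E|.

[0, 3, 3, 5, 5]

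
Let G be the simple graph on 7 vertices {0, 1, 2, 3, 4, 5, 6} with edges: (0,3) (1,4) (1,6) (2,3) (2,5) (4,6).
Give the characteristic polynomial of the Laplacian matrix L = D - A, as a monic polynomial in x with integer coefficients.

x^7 - 12x^6 + 55x^5 - 118x^4 + 114x^3 - 36x^2

Each diagonal entry of L is the vertex degree and each off-diagonal entry is -1 where an edge is present, 0 otherwise; in the order [0, 1, 2, 3, 4, 5, 6] the diagonal is [1, 2, 2, 2, 2, 1, 2]. Computing det(xI - L) by cofactor expansion (or equivalently via sum-over-permutations) gives x^7 - 12x^6 + 55x^5 - 118x^4 + 114x^3 - 36x^2. The coefficient of x^6 equals -trace(L) = -12, matching the sum of degrees. There are 2 zeros in the spectrum, matching the 2 components.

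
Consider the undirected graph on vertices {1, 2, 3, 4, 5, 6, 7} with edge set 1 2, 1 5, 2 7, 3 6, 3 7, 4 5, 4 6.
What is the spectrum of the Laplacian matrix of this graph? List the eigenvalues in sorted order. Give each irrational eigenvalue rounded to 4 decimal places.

Each diagonal entry of L is the vertex degree and each off-diagonal entry is -1 where an edge is present, 0 otherwise; in the order [1, 2, 3, 4, 5, 6, 7] the diagonal is [2, 2, 2, 2, 2, 2, 2]. Diagonalising L (or applying a numerical eigensolver to the 7x7 matrix) gives the spectrum above. The single zero eigenvalue shows the graph is connected. There is one zero in the spectrum, matching the 1 component.

[0, 0.7530, 0.7530, 2.4450, 2.4450, 3.8019, 3.8019]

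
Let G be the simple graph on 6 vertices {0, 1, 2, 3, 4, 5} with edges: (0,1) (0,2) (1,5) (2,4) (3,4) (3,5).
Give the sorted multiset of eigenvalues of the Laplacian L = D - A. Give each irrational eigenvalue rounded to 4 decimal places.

With the vertex order [0, 1, 2, 3, 4, 5], the degrees are [2, 2, 2, 2, 2, 2], giving D = diag(2, 2, 2, 2, 2, 2) and L = D - A. L is symmetric positive semidefinite, so every eigenvalue is real and nonnegative. The eigenvalues sum to 12, which equals trace(L) = 2|E|.

[0, 1, 1, 3, 3, 4]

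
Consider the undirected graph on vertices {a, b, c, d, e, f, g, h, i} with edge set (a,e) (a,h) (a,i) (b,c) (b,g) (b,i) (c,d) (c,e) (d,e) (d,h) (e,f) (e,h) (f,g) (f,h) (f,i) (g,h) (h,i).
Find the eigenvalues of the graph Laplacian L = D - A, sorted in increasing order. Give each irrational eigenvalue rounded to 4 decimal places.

Each diagonal entry of L is the vertex degree and each off-diagonal entry is -1 where an edge is present, 0 otherwise; in the order [a, b, c, d, e, f, g, h, i] the diagonal is [3, 3, 3, 3, 5, 4, 3, 6, 4]. Diagonalising L (or applying a numerical eigensolver to the 9x9 matrix) gives the spectrum above. There is one zero in the spectrum, matching the 1 component. The eigenvalues sum to 34, which equals trace(L) = 2|E|.

[0, 1.8338, 2.0821, 2.8610, 4, 4.1525, 5.4108, 6.4415, 7.2182]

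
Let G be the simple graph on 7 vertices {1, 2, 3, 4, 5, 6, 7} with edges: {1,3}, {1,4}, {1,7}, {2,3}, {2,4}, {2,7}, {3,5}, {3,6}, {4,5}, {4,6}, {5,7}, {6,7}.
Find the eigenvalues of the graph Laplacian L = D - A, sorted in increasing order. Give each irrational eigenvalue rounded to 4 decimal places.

[0, 3, 3, 3, 4, 4, 7]

With the vertex order [1, 2, 3, 4, 5, 6, 7], the degrees are [3, 3, 4, 4, 3, 3, 4], giving D = diag(3, 3, 4, 4, 3, 3, 4) and L = D - A. Since every row of L sums to 0, the all-ones vector is in the kernel and 0 is an eigenvalue. The eigenvalues sum to 24, which equals trace(L) = 2|E|. There is one zero in the spectrum, matching the 1 component.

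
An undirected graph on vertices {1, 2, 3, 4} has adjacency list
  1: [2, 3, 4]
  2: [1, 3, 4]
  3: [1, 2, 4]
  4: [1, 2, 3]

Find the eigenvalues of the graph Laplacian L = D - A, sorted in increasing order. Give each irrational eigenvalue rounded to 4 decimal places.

[0, 4, 4, 4]

With the vertex order [1, 2, 3, 4], the degrees are [3, 3, 3, 3], giving D = diag(3, 3, 3, 3) and L = D - A. L is symmetric positive semidefinite, so every eigenvalue is real and nonnegative.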